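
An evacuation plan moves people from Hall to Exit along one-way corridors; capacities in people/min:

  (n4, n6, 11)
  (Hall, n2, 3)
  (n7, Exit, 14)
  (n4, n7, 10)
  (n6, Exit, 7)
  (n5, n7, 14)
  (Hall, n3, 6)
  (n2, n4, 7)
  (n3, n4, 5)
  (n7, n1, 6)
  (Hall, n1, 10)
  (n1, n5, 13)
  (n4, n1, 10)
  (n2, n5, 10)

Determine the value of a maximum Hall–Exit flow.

Augment Hall→n1→n5→n7→Exit: bottleneck 10, flow now 10.
Augment Hall→n2→n4→n6→Exit: bottleneck 3, flow now 13.
Augment Hall→n3→n4→n6→Exit: bottleneck 4, flow now 17.
Augment Hall→n3→n4→n7→Exit: bottleneck 1, flow now 18.
No augmenting path remains; maximum flow = 18.
In the residual graph, reachable from Hall: {Hall, n3}.
Min-cut edges: Hall→n1 (10), Hall→n2 (3), n3→n4 (5); capacity 10 + 3 + 5 = 18.
This cut is saturated, so no flow can exceed 18.

18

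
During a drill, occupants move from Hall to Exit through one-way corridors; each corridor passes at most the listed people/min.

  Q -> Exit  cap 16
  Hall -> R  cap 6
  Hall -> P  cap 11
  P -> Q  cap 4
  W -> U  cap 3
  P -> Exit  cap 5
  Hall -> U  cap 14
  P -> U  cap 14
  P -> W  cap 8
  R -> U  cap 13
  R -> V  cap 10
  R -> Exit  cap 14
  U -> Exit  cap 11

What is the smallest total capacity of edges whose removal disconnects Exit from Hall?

Augment Hall→P→Exit: bottleneck 5, flow now 5.
Augment Hall→R→Exit: bottleneck 6, flow now 11.
Augment Hall→U→Exit: bottleneck 11, flow now 22.
Augment Hall→P→Q→Exit: bottleneck 4, flow now 26.
No augmenting path remains; maximum flow = 26.
By max-flow min-cut, the minimum cut capacity equals the max flow.
In the residual graph, reachable from Hall: {Hall, P, U, W}.
Min-cut edges: Hall→R (6), P→Q (4), P→Exit (5), U→Exit (11); capacity 6 + 4 + 5 + 11 = 26.

26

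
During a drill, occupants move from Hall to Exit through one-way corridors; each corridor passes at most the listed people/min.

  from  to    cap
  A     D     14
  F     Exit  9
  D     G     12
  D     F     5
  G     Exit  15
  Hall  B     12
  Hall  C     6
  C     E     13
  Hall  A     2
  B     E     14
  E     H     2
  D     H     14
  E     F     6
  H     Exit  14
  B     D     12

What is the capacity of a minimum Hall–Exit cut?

20

Augment Hall→A→D→F→Exit: bottleneck 2, flow now 2.
Augment Hall→B→D→F→Exit: bottleneck 3, flow now 5.
Augment Hall→B→D→G→Exit: bottleneck 9, flow now 14.
Augment Hall→C→E→F→Exit: bottleneck 4, flow now 18.
Augment Hall→C→E→H→Exit: bottleneck 2, flow now 20.
No augmenting path remains; maximum flow = 20.
By max-flow min-cut, the minimum cut capacity equals the max flow.
In the residual graph, reachable from Hall: {Hall}.
Min-cut edges: Hall→A (2), Hall→B (12), Hall→C (6); capacity 2 + 12 + 6 = 20.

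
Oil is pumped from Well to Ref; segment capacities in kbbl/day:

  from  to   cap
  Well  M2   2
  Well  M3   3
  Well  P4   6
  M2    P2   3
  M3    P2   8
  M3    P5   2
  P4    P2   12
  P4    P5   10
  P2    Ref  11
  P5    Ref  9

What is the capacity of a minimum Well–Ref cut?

11

Augment Well→M2→P2→Ref: bottleneck 2, flow now 2.
Augment Well→M3→P2→Ref: bottleneck 3, flow now 5.
Augment Well→P4→P2→Ref: bottleneck 6, flow now 11.
No augmenting path remains; maximum flow = 11.
By max-flow min-cut, the minimum cut capacity equals the max flow.
In the residual graph, reachable from Well: {Well}.
Min-cut edges: Well→M2 (2), Well→M3 (3), Well→P4 (6); capacity 2 + 3 + 6 = 11.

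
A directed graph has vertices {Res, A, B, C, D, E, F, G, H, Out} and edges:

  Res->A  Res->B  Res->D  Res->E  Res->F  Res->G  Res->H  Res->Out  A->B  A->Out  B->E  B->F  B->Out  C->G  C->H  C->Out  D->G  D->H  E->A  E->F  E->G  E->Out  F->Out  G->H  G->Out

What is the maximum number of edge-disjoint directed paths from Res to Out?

6

Assign every edge capacity 1; by Menger, the answer equals the max flow.
Path Res→Out (+1); total 1.
Path Res→A→Out (+1); total 2.
Path Res→B→Out (+1); total 3.
Path Res→E→Out (+1); total 4.
Path Res→F→Out (+1); total 5.
Path Res→G→Out (+1); total 6.
No residual Res→Out path; max flow = 6.
Certifying cut of size 6: {G→Out, Res→A, Res→B, Res→E, Res→F, Res→Out}.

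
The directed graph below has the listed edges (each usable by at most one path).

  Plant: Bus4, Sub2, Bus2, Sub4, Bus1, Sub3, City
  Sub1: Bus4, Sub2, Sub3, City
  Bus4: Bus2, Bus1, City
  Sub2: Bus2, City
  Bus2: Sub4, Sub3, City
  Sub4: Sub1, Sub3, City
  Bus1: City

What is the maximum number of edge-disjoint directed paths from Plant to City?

Assign every edge capacity 1; by Menger, the answer equals the max flow.
Path Plant→City (+1); total 1.
Path Plant→Bus4→City (+1); total 2.
Path Plant→Sub2→City (+1); total 3.
Path Plant→Bus2→City (+1); total 4.
Path Plant→Sub4→City (+1); total 5.
Path Plant→Bus1→City (+1); total 6.
No residual Plant→City path; max flow = 6.
Certifying cut of size 6: {Plant→Bus1, Plant→Bus2, Plant→Bus4, Plant→City, Plant→Sub2, Plant→Sub4}.

6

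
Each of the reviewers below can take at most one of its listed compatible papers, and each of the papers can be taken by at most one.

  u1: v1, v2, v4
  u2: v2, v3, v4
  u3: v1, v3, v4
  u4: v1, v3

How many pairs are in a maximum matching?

4

Unit-capacity flow: source→left, listed edges, right→sink; max matching = max flow.
Augmenting path u1→v1 (+1); matched 1.
Augmenting path u2→v2 (+1); matched 2.
Augmenting path u3→v3 (+1); matched 3.
Augmenting path u4→v1→u1→v4 (+1); matched 4.
No augmenting path remains; maximum matching = 4.
König certificate: {u1, u2, u3, u4} is a vertex cover of size 4 (every listed pair touches it), so no matching can be larger.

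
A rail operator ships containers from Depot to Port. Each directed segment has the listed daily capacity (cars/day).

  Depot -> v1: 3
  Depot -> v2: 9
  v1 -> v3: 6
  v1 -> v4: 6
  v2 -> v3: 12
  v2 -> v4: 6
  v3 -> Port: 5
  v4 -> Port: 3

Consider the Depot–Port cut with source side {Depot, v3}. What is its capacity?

Edges leaving {Depot, v3}: Depot→v1 (3), Depot→v2 (9), v3→Port (5).
Cut capacity = 3 + 9 + 5 = 17.

17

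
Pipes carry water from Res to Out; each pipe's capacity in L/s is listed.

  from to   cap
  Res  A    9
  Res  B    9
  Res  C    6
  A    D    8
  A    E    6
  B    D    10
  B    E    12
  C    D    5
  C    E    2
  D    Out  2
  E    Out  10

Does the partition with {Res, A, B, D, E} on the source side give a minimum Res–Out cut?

No — its capacity is 18, but the minimum cut has capacity 12.

Given cut capacity: 6 + 2 + 10 = 18.
Augment Res→A→D→Out: bottleneck 2, flow now 2.
Augment Res→A→E→Out: bottleneck 6, flow now 8.
Augment Res→B→E→Out: bottleneck 4, flow now 12.
No augmenting path remains; maximum flow = 12.
In the residual graph, reachable from Res: {Res, A, B, C, D, E}.
Min-cut edges: D→Out (2), E→Out (10); capacity 2 + 10 = 12.
Cut capacity 18 exceeds the max flow 12, so it is not minimum.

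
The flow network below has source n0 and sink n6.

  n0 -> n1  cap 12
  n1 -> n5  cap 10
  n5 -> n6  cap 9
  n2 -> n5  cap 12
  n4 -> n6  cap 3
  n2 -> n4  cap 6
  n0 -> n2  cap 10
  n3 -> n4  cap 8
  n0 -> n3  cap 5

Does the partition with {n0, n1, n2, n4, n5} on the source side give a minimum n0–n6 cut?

Given cut capacity: 5 + 3 + 9 = 17.
Augment n0→n1→n5→n6: bottleneck 9, flow now 9.
Augment n0→n2→n4→n6: bottleneck 3, flow now 12.
No augmenting path remains; maximum flow = 12.
In the residual graph, reachable from n0: {n0, n1, n2, n3, n4, n5}.
Min-cut edges: n4→n6 (3), n5→n6 (9); capacity 3 + 9 = 12.
Cut capacity 17 exceeds the max flow 12, so it is not minimum.

No — its capacity is 17, but the minimum cut has capacity 12.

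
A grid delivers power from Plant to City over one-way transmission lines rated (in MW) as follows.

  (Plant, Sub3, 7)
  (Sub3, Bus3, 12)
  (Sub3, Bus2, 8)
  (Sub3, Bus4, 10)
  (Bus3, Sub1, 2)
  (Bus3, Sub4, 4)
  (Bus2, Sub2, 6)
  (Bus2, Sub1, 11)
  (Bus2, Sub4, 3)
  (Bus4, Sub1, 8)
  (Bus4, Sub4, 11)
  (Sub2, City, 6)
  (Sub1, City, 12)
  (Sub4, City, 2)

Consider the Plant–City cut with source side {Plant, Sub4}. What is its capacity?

Edges leaving {Plant, Sub4}: Plant→Sub3 (7), Sub4→City (2).
Cut capacity = 7 + 2 = 9.

9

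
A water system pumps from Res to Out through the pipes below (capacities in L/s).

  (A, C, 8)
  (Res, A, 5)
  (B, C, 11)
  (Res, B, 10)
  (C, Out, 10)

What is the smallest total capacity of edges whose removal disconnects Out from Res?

Augment Res→A→C→Out: bottleneck 5, flow now 5.
Augment Res→B→C→Out: bottleneck 5, flow now 10.
No augmenting path remains; maximum flow = 10.
By max-flow min-cut, the minimum cut capacity equals the max flow.
In the residual graph, reachable from Res: {Res, A, B, C}.
Min-cut edges: C→Out (10); capacity 10 = 10.

10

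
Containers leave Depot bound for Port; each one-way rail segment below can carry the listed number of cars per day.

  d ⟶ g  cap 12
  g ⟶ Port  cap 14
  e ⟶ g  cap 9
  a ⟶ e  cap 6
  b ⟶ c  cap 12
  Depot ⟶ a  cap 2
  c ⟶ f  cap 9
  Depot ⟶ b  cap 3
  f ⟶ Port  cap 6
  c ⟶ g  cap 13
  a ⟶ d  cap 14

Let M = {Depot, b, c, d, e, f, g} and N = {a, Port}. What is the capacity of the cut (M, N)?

22

Edges leaving {Depot, b, c, d, e, f, g}: Depot→a (2), f→Port (6), g→Port (14).
Cut capacity = 2 + 6 + 14 = 22.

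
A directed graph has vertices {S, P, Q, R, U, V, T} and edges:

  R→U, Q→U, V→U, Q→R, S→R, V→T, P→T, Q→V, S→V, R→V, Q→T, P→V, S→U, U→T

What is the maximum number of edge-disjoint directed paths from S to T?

2

Assign every edge capacity 1; by Menger, the answer equals the max flow.
Path S→U→T (+1); total 1.
Path S→V→T (+1); total 2.
No residual S→T path; max flow = 2.
Certifying cut of size 2: {U→T, V→T}.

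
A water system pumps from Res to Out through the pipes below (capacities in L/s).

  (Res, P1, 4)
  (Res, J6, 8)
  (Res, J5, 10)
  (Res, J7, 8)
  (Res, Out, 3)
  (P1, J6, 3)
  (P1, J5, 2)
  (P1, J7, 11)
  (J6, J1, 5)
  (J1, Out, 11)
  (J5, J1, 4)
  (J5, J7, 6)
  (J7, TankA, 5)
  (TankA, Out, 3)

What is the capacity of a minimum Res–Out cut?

Augment Res→Out: bottleneck 3, flow now 3.
Augment Res→J6→J1→Out: bottleneck 5, flow now 8.
Augment Res→J5→J1→Out: bottleneck 4, flow now 12.
Augment Res→J7→TankA→Out: bottleneck 3, flow now 15.
No augmenting path remains; maximum flow = 15.
By max-flow min-cut, the minimum cut capacity equals the max flow.
In the residual graph, reachable from Res: {Res, P1, J6, J5, J7, TankA}.
Min-cut edges: Res→Out (3), J6→J1 (5), J5→J1 (4), TankA→Out (3); capacity 3 + 5 + 4 + 3 = 15.

15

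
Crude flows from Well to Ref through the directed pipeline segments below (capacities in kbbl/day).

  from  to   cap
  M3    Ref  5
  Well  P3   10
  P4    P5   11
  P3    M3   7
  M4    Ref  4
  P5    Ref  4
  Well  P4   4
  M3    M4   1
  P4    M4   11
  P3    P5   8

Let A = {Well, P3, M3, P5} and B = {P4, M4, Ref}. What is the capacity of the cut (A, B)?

Edges leaving {Well, P3, M3, P5}: Well→P4 (4), M3→M4 (1), M3→Ref (5), P5→Ref (4).
Cut capacity = 4 + 1 + 5 + 4 = 14.

14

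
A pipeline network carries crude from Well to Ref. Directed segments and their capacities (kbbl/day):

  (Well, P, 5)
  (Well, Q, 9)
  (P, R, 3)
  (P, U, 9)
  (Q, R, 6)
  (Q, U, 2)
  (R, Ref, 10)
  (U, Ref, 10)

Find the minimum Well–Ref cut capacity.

13

Augment Well→P→R→Ref: bottleneck 3, flow now 3.
Augment Well→P→U→Ref: bottleneck 2, flow now 5.
Augment Well→Q→R→Ref: bottleneck 6, flow now 11.
Augment Well→Q→U→Ref: bottleneck 2, flow now 13.
No augmenting path remains; maximum flow = 13.
By max-flow min-cut, the minimum cut capacity equals the max flow.
In the residual graph, reachable from Well: {Well, Q}.
Min-cut edges: Well→P (5), Q→R (6), Q→U (2); capacity 5 + 6 + 2 = 13.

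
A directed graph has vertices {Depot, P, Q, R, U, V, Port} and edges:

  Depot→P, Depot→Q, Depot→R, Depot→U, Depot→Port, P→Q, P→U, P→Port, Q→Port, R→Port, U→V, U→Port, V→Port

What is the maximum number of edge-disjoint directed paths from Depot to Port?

Assign every edge capacity 1; by Menger, the answer equals the max flow.
Path Depot→Port (+1); total 1.
Path Depot→P→Port (+1); total 2.
Path Depot→Q→Port (+1); total 3.
Path Depot→R→Port (+1); total 4.
Path Depot→U→Port (+1); total 5.
No residual Depot→Port path; max flow = 5.
Certifying cut of size 5: {Depot→P, Depot→Port, Depot→Q, Depot→R, Depot→U}.

5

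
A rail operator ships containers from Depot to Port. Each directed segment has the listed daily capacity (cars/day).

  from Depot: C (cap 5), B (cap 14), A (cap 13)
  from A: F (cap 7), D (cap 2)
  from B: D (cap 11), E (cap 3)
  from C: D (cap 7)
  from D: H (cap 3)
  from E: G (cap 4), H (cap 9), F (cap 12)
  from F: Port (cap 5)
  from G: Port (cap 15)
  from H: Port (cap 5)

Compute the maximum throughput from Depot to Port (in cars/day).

11

Augment Depot→A→F→Port: bottleneck 5, flow now 5.
Augment Depot→A→D→H→Port: bottleneck 2, flow now 7.
Augment Depot→B→D→H→Port: bottleneck 1, flow now 8.
Augment Depot→B→E→G→Port: bottleneck 3, flow now 11.
No augmenting path remains; maximum flow = 11.
In the residual graph, reachable from Depot: {Depot, A, B, C, D, F}.
Min-cut edges: B→E (3), D→H (3), F→Port (5); capacity 3 + 3 + 5 = 11.
This cut is saturated, so no flow can exceed 11.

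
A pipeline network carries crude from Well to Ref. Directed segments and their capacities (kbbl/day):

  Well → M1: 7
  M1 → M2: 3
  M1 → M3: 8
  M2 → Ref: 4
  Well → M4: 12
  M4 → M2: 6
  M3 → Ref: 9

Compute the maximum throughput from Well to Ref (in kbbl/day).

11

Augment Well→M1→M2→Ref: bottleneck 3, flow now 3.
Augment Well→M1→M3→Ref: bottleneck 4, flow now 7.
Augment Well→M4→M2→Ref: bottleneck 1, flow now 8.
Augment Well→M4→M2→M1→M3→Ref: bottleneck 3, flow now 11. (uses reverse residual edge)
No augmenting path remains; maximum flow = 11.
In the residual graph, reachable from Well: {Well, M4, M2}.
Min-cut edges: Well→M1 (7), M2→Ref (4); capacity 7 + 4 = 11.
This cut is saturated, so no flow can exceed 11.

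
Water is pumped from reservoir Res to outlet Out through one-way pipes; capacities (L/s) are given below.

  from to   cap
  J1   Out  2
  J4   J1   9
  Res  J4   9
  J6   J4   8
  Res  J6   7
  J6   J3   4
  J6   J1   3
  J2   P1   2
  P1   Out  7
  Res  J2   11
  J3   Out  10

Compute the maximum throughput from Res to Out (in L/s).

8

Augment Res→J4→J1→Out: bottleneck 2, flow now 2.
Augment Res→J6→J3→Out: bottleneck 4, flow now 6.
Augment Res→J2→P1→Out: bottleneck 2, flow now 8.
No augmenting path remains; maximum flow = 8.
In the residual graph, reachable from Res: {Res, J4, J6, J2, J1}.
Min-cut edges: J6→J3 (4), J2→P1 (2), J1→Out (2); capacity 4 + 2 + 2 = 8.
This cut is saturated, so no flow can exceed 8.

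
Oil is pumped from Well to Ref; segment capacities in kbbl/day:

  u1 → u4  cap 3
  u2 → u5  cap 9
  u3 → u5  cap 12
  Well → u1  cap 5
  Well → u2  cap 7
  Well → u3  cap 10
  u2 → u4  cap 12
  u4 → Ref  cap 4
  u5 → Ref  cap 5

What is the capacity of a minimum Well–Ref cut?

Augment Well→u1→u4→Ref: bottleneck 3, flow now 3.
Augment Well→u2→u4→Ref: bottleneck 1, flow now 4.
Augment Well→u2→u5→Ref: bottleneck 5, flow now 9.
No augmenting path remains; maximum flow = 9.
By max-flow min-cut, the minimum cut capacity equals the max flow.
In the residual graph, reachable from Well: {Well, u1, u2, u3, u4, u5}.
Min-cut edges: u4→Ref (4), u5→Ref (5); capacity 4 + 5 = 9.

9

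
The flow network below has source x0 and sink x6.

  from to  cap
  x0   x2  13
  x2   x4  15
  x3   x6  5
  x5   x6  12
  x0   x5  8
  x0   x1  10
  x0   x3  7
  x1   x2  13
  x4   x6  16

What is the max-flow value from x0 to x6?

28

Augment x0→x3→x6: bottleneck 5, flow now 5.
Augment x0→x5→x6: bottleneck 8, flow now 13.
Augment x0→x2→x4→x6: bottleneck 13, flow now 26.
Augment x0→x1→x2→x4→x6: bottleneck 2, flow now 28.
No augmenting path remains; maximum flow = 28.
In the residual graph, reachable from x0: {x0, x1, x2, x3}.
Min-cut edges: x0→x5 (8), x2→x4 (15), x3→x6 (5); capacity 8 + 15 + 5 = 28.
This cut is saturated, so no flow can exceed 28.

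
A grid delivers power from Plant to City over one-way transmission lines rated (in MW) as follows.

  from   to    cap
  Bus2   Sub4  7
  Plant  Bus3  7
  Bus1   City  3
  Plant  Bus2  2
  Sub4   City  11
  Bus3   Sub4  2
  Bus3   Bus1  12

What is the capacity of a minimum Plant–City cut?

7

Augment Plant→Bus3→Bus1→City: bottleneck 3, flow now 3.
Augment Plant→Bus3→Sub4→City: bottleneck 2, flow now 5.
Augment Plant→Bus2→Sub4→City: bottleneck 2, flow now 7.
No augmenting path remains; maximum flow = 7.
By max-flow min-cut, the minimum cut capacity equals the max flow.
In the residual graph, reachable from Plant: {Plant, Bus3, Bus1}.
Min-cut edges: Plant→Bus2 (2), Bus3→Sub4 (2), Bus1→City (3); capacity 2 + 2 + 3 = 7.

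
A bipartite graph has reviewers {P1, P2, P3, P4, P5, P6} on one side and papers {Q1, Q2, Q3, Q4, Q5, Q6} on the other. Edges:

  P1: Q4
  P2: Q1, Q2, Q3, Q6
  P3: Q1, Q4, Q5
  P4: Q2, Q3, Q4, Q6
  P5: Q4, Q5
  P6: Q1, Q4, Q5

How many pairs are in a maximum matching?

5

Unit-capacity flow: source→left, listed edges, right→sink; max matching = max flow.
Augmenting path P1→Q4 (+1); matched 1.
Augmenting path P2→Q1 (+1); matched 2.
Augmenting path P3→Q5 (+1); matched 3.
Augmenting path P4→Q2 (+1); matched 4.
Augmenting path P6→Q1→P2→Q3 (+1); matched 5.
No augmenting path remains; maximum matching = 5.
König certificate: {P2, P4, Q1, Q4, Q5} is a vertex cover of size 5 (every listed pair touches it), so no matching can be larger.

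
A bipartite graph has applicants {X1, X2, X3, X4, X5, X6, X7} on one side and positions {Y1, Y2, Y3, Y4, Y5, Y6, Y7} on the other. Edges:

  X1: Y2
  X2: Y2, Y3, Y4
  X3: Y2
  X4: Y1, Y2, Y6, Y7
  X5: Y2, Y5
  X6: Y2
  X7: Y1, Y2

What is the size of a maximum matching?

5

Unit-capacity flow: source→left, listed edges, right→sink; max matching = max flow.
Augmenting path X1→Y2 (+1); matched 1.
Augmenting path X2→Y3 (+1); matched 2.
Augmenting path X4→Y1 (+1); matched 3.
Augmenting path X5→Y5 (+1); matched 4.
Augmenting path X7→Y1→X4→Y6 (+1); matched 5.
No augmenting path remains; maximum matching = 5.
König certificate: {X2, X4, X5, X7, Y2} is a vertex cover of size 5 (every listed pair touches it), so no matching can be larger.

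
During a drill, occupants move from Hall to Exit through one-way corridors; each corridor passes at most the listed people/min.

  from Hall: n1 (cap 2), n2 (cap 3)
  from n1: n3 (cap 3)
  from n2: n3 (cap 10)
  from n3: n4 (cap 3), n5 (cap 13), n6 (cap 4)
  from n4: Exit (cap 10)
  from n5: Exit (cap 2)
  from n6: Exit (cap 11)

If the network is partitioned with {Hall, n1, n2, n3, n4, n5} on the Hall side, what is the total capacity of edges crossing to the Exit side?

16

Edges leaving {Hall, n1, n2, n3, n4, n5}: n3→n6 (4), n4→Exit (10), n5→Exit (2).
Cut capacity = 4 + 10 + 2 = 16.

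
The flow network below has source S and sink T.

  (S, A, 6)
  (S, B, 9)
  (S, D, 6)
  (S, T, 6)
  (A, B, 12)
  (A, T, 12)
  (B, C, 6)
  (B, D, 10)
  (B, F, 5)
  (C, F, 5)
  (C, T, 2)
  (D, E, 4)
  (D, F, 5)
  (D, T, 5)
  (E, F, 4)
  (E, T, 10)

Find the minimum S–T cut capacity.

23

Augment S→T: bottleneck 6, flow now 6.
Augment S→A→T: bottleneck 6, flow now 12.
Augment S→D→T: bottleneck 5, flow now 17.
Augment S→B→C→T: bottleneck 2, flow now 19.
Augment S→D→E→T: bottleneck 1, flow now 20.
Augment S→B→D→E→T: bottleneck 3, flow now 23.
No augmenting path remains; maximum flow = 23.
By max-flow min-cut, the minimum cut capacity equals the max flow.
In the residual graph, reachable from S: {S, B, C, D, F}.
Min-cut edges: S→A (6), S→T (6), C→T (2), D→E (4), D→T (5); capacity 6 + 6 + 2 + 4 + 5 = 23.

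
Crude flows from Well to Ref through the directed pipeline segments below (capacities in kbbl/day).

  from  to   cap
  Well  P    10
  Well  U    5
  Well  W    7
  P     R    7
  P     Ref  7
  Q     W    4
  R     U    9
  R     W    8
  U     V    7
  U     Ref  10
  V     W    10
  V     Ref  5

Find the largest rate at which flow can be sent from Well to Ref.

15

Augment Well→P→Ref: bottleneck 7, flow now 7.
Augment Well→U→Ref: bottleneck 5, flow now 12.
Augment Well→P→R→U→Ref: bottleneck 3, flow now 15.
No augmenting path remains; maximum flow = 15.
In the residual graph, reachable from Well: {Well, W}.
Min-cut edges: Well→P (10), Well→U (5); capacity 10 + 5 = 15.
This cut is saturated, so no flow can exceed 15.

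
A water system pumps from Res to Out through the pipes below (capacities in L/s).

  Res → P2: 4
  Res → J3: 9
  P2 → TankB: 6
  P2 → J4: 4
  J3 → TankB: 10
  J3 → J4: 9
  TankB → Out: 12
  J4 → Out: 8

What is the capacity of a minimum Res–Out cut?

Augment Res→P2→TankB→Out: bottleneck 4, flow now 4.
Augment Res→J3→TankB→Out: bottleneck 8, flow now 12.
Augment Res→J3→J4→Out: bottleneck 1, flow now 13.
No augmenting path remains; maximum flow = 13.
By max-flow min-cut, the minimum cut capacity equals the max flow.
In the residual graph, reachable from Res: {Res}.
Min-cut edges: Res→P2 (4), Res→J3 (9); capacity 4 + 9 = 13.

13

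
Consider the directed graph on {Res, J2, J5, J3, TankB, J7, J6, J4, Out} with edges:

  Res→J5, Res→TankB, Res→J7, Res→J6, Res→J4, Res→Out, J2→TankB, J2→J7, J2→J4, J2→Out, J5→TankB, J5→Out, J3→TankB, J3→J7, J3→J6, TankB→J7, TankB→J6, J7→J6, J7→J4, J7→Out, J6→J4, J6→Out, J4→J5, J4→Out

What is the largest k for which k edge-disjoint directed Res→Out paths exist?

Assign every edge capacity 1; by Menger, the answer equals the max flow.
Path Res→Out (+1); total 1.
Path Res→J5→Out (+1); total 2.
Path Res→J7→Out (+1); total 3.
Path Res→J6→Out (+1); total 4.
Path Res→J4→Out (+1); total 5.
No residual Res→Out path; max flow = 5.
Certifying cut of size 5: {J4→Out, J5→Out, J6→Out, J7→Out, Res→Out}.

5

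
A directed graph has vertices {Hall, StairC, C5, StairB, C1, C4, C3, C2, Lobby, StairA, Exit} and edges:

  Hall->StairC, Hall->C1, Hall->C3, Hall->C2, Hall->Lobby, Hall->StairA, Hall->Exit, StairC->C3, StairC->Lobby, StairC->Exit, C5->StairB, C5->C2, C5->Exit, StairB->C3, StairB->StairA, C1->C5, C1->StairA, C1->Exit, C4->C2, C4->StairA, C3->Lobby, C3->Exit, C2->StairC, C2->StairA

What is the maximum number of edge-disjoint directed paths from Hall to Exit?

4

Assign every edge capacity 1; by Menger, the answer equals the max flow.
Path Hall→Exit (+1); total 1.
Path Hall→StairC→Exit (+1); total 2.
Path Hall→C1→Exit (+1); total 3.
Path Hall→C3→Exit (+1); total 4.
No residual Hall→Exit path; max flow = 4.
Certifying cut of size 4: {C3→Exit, Hall→C1, Hall→Exit, StairC→Exit}.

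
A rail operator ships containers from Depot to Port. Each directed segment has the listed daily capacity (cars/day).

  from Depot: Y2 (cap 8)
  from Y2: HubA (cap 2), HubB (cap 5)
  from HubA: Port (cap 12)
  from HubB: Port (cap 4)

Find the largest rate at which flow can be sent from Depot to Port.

Augment Depot→Y2→HubA→Port: bottleneck 2, flow now 2.
Augment Depot→Y2→HubB→Port: bottleneck 4, flow now 6.
No augmenting path remains; maximum flow = 6.
In the residual graph, reachable from Depot: {Depot, Y2, HubB}.
Min-cut edges: Y2→HubA (2), HubB→Port (4); capacity 2 + 4 = 6.
This cut is saturated, so no flow can exceed 6.

6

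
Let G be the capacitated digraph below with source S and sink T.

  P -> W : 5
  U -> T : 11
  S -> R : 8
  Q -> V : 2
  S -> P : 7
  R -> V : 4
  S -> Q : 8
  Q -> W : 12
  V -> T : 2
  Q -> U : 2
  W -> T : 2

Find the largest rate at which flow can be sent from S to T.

6

Augment S→P→W→T: bottleneck 2, flow now 2.
Augment S→Q→U→T: bottleneck 2, flow now 4.
Augment S→Q→V→T: bottleneck 2, flow now 6.
No augmenting path remains; maximum flow = 6.
In the residual graph, reachable from S: {S, P, Q, R, V, W}.
Min-cut edges: Q→U (2), V→T (2), W→T (2); capacity 2 + 2 + 2 = 6.
This cut is saturated, so no flow can exceed 6.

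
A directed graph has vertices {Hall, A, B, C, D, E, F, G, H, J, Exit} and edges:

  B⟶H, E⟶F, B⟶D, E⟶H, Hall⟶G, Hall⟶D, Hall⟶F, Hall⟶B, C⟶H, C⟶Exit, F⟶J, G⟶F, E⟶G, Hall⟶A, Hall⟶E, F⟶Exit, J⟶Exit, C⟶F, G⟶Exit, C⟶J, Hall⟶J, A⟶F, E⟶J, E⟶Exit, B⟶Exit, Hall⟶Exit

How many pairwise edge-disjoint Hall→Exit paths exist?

Assign every edge capacity 1; by Menger, the answer equals the max flow.
Path Hall→Exit (+1); total 1.
Path Hall→B→Exit (+1); total 2.
Path Hall→E→Exit (+1); total 3.
Path Hall→F→Exit (+1); total 4.
Path Hall→G→Exit (+1); total 5.
Path Hall→J→Exit (+1); total 6.
No residual Hall→Exit path; max flow = 6.
Certifying cut of size 6: {F→Exit, Hall→B, Hall→E, Hall→Exit, Hall→G, J→Exit}.

6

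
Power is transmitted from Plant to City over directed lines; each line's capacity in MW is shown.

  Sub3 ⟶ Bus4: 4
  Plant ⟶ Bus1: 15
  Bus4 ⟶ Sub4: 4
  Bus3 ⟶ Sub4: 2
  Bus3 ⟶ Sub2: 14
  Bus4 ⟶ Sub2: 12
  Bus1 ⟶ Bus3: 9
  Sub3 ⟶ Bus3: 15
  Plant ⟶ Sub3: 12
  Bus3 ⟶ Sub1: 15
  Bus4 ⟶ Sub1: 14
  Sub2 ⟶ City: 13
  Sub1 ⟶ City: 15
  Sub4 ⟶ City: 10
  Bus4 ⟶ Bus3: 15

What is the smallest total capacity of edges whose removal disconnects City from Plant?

21

Augment Plant→Bus1→Bus3→Sub1→City: bottleneck 9, flow now 9.
Augment Plant→Sub3→Bus4→Sub1→City: bottleneck 4, flow now 13.
Augment Plant→Sub3→Bus3→Sub1→City: bottleneck 2, flow now 15.
Augment Plant→Sub3→Bus3→Sub4→City: bottleneck 2, flow now 17.
Augment Plant→Sub3→Bus3→Sub2→City: bottleneck 4, flow now 21.
No augmenting path remains; maximum flow = 21.
By max-flow min-cut, the minimum cut capacity equals the max flow.
In the residual graph, reachable from Plant: {Plant, Bus1}.
Min-cut edges: Plant→Sub3 (12), Bus1→Bus3 (9); capacity 12 + 9 = 21.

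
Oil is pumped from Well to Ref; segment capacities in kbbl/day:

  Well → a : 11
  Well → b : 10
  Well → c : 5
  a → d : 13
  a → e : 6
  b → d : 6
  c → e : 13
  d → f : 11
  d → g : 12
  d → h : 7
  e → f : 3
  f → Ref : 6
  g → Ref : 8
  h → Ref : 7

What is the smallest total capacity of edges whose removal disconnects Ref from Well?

20

Augment Well→a→d→f→Ref: bottleneck 6, flow now 6.
Augment Well→a→d→g→Ref: bottleneck 5, flow now 11.
Augment Well→b→d→g→Ref: bottleneck 3, flow now 14.
Augment Well→b→d→h→Ref: bottleneck 3, flow now 17.
Augment Well→c→e→f→d→h→Ref: bottleneck 3, flow now 20. (uses reverse residual edge)
No augmenting path remains; maximum flow = 20.
By max-flow min-cut, the minimum cut capacity equals the max flow.
In the residual graph, reachable from Well: {Well, b, c, e}.
Min-cut edges: Well→a (11), b→d (6), e→f (3); capacity 11 + 6 + 3 = 20.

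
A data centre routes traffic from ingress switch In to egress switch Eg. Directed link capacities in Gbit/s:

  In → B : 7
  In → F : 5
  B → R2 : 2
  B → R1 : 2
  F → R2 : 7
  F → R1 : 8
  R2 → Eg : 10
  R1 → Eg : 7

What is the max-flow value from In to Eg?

Augment In→B→R2→Eg: bottleneck 2, flow now 2.
Augment In→B→R1→Eg: bottleneck 2, flow now 4.
Augment In→F→R2→Eg: bottleneck 5, flow now 9.
No augmenting path remains; maximum flow = 9.
In the residual graph, reachable from In: {In, B}.
Min-cut edges: In→F (5), B→R2 (2), B→R1 (2); capacity 5 + 2 + 2 = 9.
This cut is saturated, so no flow can exceed 9.

9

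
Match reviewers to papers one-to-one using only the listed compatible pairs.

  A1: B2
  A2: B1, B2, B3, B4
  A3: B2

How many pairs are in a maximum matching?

Unit-capacity flow: source→left, listed edges, right→sink; max matching = max flow.
Augmenting path A1→B2 (+1); matched 1.
Augmenting path A2→B1 (+1); matched 2.
No augmenting path remains; maximum matching = 2.
König certificate: {A2, B2} is a vertex cover of size 2 (every listed pair touches it), so no matching can be larger.

2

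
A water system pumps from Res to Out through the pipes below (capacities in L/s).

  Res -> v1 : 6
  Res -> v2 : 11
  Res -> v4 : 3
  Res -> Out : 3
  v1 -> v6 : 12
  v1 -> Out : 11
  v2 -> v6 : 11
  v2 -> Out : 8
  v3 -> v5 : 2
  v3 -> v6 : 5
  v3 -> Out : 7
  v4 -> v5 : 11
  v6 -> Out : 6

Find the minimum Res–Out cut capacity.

20

Augment Res→Out: bottleneck 3, flow now 3.
Augment Res→v1→Out: bottleneck 6, flow now 9.
Augment Res→v2→Out: bottleneck 8, flow now 17.
Augment Res→v2→v6→Out: bottleneck 3, flow now 20.
No augmenting path remains; maximum flow = 20.
By max-flow min-cut, the minimum cut capacity equals the max flow.
In the residual graph, reachable from Res: {Res, v4, v5}.
Min-cut edges: Res→v1 (6), Res→v2 (11), Res→Out (3); capacity 6 + 11 + 3 = 20.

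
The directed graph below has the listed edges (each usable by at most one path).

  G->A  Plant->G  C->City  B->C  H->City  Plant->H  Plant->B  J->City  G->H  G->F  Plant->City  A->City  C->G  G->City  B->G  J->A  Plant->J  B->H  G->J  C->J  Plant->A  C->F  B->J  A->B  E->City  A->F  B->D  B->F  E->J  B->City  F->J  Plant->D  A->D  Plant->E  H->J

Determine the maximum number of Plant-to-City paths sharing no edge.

7

Assign every edge capacity 1; by Menger, the answer equals the max flow.
Path Plant→City (+1); total 1.
Path Plant→A→City (+1); total 2.
Path Plant→B→City (+1); total 3.
Path Plant→E→City (+1); total 4.
Path Plant→G→City (+1); total 5.
Path Plant→H→City (+1); total 6.
Path Plant→J→City (+1); total 7.
No residual Plant→City path; max flow = 7.
Certifying cut of size 7: {Plant→A, Plant→B, Plant→City, Plant→E, Plant→G, Plant→H, Plant→J}.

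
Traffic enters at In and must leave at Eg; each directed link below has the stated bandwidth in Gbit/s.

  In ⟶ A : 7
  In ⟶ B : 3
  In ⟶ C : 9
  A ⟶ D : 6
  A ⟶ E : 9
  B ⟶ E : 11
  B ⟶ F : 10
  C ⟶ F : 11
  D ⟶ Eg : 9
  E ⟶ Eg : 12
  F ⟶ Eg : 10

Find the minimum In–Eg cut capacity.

Augment In→A→D→Eg: bottleneck 6, flow now 6.
Augment In→A→E→Eg: bottleneck 1, flow now 7.
Augment In→B→E→Eg: bottleneck 3, flow now 10.
Augment In→C→F→Eg: bottleneck 9, flow now 19.
No augmenting path remains; maximum flow = 19.
By max-flow min-cut, the minimum cut capacity equals the max flow.
In the residual graph, reachable from In: {In}.
Min-cut edges: In→A (7), In→B (3), In→C (9); capacity 7 + 3 + 9 = 19.

19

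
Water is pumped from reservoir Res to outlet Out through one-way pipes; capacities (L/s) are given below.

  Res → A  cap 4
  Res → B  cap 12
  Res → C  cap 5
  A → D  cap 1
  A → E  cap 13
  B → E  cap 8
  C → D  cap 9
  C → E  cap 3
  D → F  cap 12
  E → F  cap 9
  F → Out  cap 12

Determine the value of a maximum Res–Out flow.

Augment Res→A→D→F→Out: bottleneck 1, flow now 1.
Augment Res→A→E→F→Out: bottleneck 3, flow now 4.
Augment Res→B→E→F→Out: bottleneck 6, flow now 10.
Augment Res→C→D→F→Out: bottleneck 2, flow now 12.
No augmenting path remains; maximum flow = 12.
In the residual graph, reachable from Res: {Res, A, B, C, D, E, F}.
Min-cut edges: F→Out (12); capacity 12 = 12.
This cut is saturated, so no flow can exceed 12.

12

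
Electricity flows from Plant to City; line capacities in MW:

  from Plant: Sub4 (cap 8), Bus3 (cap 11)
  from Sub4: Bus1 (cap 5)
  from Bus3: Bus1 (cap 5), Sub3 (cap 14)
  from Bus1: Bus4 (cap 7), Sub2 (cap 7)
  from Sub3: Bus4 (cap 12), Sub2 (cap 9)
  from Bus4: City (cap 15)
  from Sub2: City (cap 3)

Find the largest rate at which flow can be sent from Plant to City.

Augment Plant→Sub4→Bus1→Bus4→City: bottleneck 5, flow now 5.
Augment Plant→Bus3→Bus1→Bus4→City: bottleneck 2, flow now 7.
Augment Plant→Bus3→Bus1→Sub2→City: bottleneck 3, flow now 10.
Augment Plant→Bus3→Sub3→Bus4→City: bottleneck 6, flow now 16.
No augmenting path remains; maximum flow = 16.
In the residual graph, reachable from Plant: {Plant, Sub4}.
Min-cut edges: Plant→Bus3 (11), Sub4→Bus1 (5); capacity 11 + 5 = 16.
This cut is saturated, so no flow can exceed 16.

16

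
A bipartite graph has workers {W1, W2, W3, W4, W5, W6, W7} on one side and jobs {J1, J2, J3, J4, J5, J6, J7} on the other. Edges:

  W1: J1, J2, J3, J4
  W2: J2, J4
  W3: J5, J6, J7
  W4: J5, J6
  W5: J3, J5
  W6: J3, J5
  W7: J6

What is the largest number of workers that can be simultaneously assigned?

Unit-capacity flow: source→left, listed edges, right→sink; max matching = max flow.
Augmenting path W1→J1 (+1); matched 1.
Augmenting path W2→J2 (+1); matched 2.
Augmenting path W3→J5 (+1); matched 3.
Augmenting path W4→J6 (+1); matched 4.
Augmenting path W5→J3 (+1); matched 5.
Augmenting path W6→J5→W3→J7 (+1); matched 6.
No augmenting path remains; maximum matching = 6.
König certificate: {W1, W2, W3, J3, J5, J6} is a vertex cover of size 6 (every listed pair touches it), so no matching can be larger.

6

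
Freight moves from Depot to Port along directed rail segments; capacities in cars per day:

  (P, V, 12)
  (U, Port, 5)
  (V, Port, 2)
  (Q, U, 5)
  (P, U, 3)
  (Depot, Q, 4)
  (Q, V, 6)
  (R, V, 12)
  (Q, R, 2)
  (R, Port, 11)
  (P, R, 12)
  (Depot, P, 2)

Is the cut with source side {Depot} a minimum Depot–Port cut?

Given cut capacity: 2 + 4 = 6.
Augment Depot→P→R→Port: bottleneck 2, flow now 2.
Augment Depot→Q→R→Port: bottleneck 2, flow now 4.
Augment Depot→Q→U→Port: bottleneck 2, flow now 6.
No augmenting path remains; maximum flow = 6.
Cut capacity 6 equals the max flow, so it is a minimum cut.

Yes — it is a minimum cut (capacity 6).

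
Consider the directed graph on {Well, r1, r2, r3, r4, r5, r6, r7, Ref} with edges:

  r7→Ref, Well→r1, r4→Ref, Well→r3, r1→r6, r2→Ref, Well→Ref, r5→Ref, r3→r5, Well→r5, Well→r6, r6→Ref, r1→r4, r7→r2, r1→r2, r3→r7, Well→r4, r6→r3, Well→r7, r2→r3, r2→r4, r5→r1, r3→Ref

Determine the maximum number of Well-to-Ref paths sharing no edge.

7

Assign every edge capacity 1; by Menger, the answer equals the max flow.
Path Well→Ref (+1); total 1.
Path Well→r3→Ref (+1); total 2.
Path Well→r4→Ref (+1); total 3.
Path Well→r5→Ref (+1); total 4.
Path Well→r6→Ref (+1); total 5.
Path Well→r7→Ref (+1); total 6.
Path Well→r1→r2→Ref (+1); total 7.
No residual Well→Ref path; max flow = 7.
Certifying cut of size 7: {Well→Ref, Well→r1, Well→r3, Well→r4, Well→r5, Well→r6, Well→r7}.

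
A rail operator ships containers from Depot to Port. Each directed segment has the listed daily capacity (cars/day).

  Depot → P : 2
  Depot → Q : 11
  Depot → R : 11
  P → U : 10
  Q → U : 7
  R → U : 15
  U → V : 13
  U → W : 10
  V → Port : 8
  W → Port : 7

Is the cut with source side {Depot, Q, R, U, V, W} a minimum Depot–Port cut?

Given cut capacity: 2 + 8 + 7 = 17.
Augment Depot→P→U→V→Port: bottleneck 2, flow now 2.
Augment Depot→Q→U→V→Port: bottleneck 6, flow now 8.
Augment Depot→Q→U→W→Port: bottleneck 1, flow now 9.
Augment Depot→R→U→W→Port: bottleneck 6, flow now 15.
No augmenting path remains; maximum flow = 15.
In the residual graph, reachable from Depot: {Depot, P, Q, R, U, V, W}.
Min-cut edges: V→Port (8), W→Port (7); capacity 8 + 7 = 15.
Cut capacity 17 exceeds the max flow 15, so it is not minimum.

No — its capacity is 17, but the minimum cut has capacity 15.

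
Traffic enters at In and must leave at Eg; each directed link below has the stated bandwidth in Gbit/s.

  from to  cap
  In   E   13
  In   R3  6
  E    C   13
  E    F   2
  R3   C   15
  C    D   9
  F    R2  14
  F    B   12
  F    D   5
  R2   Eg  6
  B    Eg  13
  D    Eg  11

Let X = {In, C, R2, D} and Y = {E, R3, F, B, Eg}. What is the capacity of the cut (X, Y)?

Edges leaving {In, C, R2, D}: In→E (13), In→R3 (6), R2→Eg (6), D→Eg (11).
Cut capacity = 13 + 6 + 6 + 11 = 36.

36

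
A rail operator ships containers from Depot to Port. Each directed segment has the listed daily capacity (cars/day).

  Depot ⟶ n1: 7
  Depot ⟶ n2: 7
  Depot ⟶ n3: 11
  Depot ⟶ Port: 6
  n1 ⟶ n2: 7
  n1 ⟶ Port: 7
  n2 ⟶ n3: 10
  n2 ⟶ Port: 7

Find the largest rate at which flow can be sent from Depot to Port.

Augment Depot→Port: bottleneck 6, flow now 6.
Augment Depot→n1→Port: bottleneck 7, flow now 13.
Augment Depot→n2→Port: bottleneck 7, flow now 20.
No augmenting path remains; maximum flow = 20.
In the residual graph, reachable from Depot: {Depot, n3}.
Min-cut edges: Depot→n1 (7), Depot→n2 (7), Depot→Port (6); capacity 7 + 7 + 6 = 20.
This cut is saturated, so no flow can exceed 20.

20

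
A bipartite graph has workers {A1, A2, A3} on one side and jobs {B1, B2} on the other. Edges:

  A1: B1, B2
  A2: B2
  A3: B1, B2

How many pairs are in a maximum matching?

2

Unit-capacity flow: source→left, listed edges, right→sink; max matching = max flow.
Augmenting path A1→B1 (+1); matched 1.
Augmenting path A2→B2 (+1); matched 2.
No augmenting path remains; maximum matching = 2.
König certificate: {B1, B2} is a vertex cover of size 2 (every listed pair touches it), so no matching can be larger.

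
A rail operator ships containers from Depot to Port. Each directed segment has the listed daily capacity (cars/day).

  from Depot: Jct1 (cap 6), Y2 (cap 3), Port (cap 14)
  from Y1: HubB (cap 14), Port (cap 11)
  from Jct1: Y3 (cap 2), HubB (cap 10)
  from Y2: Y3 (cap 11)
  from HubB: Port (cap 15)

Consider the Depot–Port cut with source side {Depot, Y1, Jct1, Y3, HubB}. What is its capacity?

Edges leaving {Depot, Y1, Jct1, Y3, HubB}: Depot→Y2 (3), Depot→Port (14), Y1→Port (11), HubB→Port (15).
Cut capacity = 3 + 14 + 11 + 15 = 43.

43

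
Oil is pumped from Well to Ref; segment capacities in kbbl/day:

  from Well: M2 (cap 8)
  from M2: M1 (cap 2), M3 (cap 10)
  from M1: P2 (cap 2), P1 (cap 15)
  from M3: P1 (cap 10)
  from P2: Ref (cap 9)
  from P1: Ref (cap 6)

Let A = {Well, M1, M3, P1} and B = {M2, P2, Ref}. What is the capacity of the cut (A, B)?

16

Edges leaving {Well, M1, M3, P1}: Well→M2 (8), M1→P2 (2), P1→Ref (6).
Cut capacity = 8 + 2 + 6 = 16.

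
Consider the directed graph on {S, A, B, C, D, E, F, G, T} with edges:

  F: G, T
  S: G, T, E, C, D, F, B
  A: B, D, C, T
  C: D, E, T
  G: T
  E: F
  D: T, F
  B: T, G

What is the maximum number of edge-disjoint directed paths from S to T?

Assign every edge capacity 1; by Menger, the answer equals the max flow.
Path S→T (+1); total 1.
Path S→B→T (+1); total 2.
Path S→C→T (+1); total 3.
Path S→D→T (+1); total 4.
Path S→F→T (+1); total 5.
Path S→G→T (+1); total 6.
No residual S→T path; max flow = 6.
Certifying cut of size 6: {F→T, G→T, S→B, S→C, S→D, S→T}.

6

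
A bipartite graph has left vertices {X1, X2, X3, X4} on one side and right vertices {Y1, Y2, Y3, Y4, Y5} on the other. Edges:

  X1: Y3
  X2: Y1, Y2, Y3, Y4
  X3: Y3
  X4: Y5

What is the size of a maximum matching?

3

Unit-capacity flow: source→left, listed edges, right→sink; max matching = max flow.
Augmenting path X1→Y3 (+1); matched 1.
Augmenting path X2→Y1 (+1); matched 2.
Augmenting path X4→Y5 (+1); matched 3.
No augmenting path remains; maximum matching = 3.
König certificate: {X2, X4, Y3} is a vertex cover of size 3 (every listed pair touches it), so no matching can be larger.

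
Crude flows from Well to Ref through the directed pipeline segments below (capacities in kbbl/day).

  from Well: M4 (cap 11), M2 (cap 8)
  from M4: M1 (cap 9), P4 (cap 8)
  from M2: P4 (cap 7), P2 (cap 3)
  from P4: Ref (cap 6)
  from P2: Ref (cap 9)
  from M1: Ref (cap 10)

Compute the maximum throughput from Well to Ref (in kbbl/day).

Augment Well→M4→P4→Ref: bottleneck 6, flow now 6.
Augment Well→M4→M1→Ref: bottleneck 5, flow now 11.
Augment Well→M2→P2→Ref: bottleneck 3, flow now 14.
Augment Well→M2→P4→M4→M1→Ref: bottleneck 4, flow now 18. (uses reverse residual edge)
No augmenting path remains; maximum flow = 18.
In the residual graph, reachable from Well: {Well, M4, M2, P4}.
Min-cut edges: M4→M1 (9), M2→P2 (3), P4→Ref (6); capacity 9 + 3 + 6 = 18.
This cut is saturated, so no flow can exceed 18.

18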